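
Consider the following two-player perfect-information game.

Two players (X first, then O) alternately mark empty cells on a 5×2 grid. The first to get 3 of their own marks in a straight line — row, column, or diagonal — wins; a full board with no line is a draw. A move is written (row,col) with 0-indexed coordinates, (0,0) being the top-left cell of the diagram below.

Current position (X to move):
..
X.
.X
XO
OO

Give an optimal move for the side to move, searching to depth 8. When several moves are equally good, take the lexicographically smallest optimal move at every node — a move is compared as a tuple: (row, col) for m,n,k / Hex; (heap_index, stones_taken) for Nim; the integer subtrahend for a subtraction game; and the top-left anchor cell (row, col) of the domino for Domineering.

ply 1, X at ../X./.X/XO/OO | (0,0)=+0→X./X./.X/XO/OO; (0,1)=+1→.X/X./.X/XO/OO*; (1,1)=+1→../XX/.X/XO/OO; (2,0)=+1→../X./XX/XO/OO
ply 2, O at .X/X./.X/XO/OO | (0,0)=-1→OX/X./.X/XO/OO*; (1,1)=-1→.X/XO/.X/XO/OO; (2,0)=-1→.X/X./OX/XO/OO
ply 3, X at OX/X./.X/XO/OO | (1,1)=+1→OX/XX/.X/XO/OO*; (2,0)=+1→OX/X./XX/XO/OO
ply 4: OX/XX/.X/XO/OO is terminal -1 (O); from ../X./.X/XO/OO depth 8

X's best at [../X./.X/XO/OO]: (0,1)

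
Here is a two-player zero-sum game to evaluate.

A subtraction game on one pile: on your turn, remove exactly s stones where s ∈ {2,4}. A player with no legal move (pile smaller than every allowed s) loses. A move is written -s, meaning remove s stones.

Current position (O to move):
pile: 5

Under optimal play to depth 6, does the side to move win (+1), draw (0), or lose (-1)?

value(5, O) = +1

p1 O@[5]: -2[3]-1 -4[1]+1*
p2 X@[1] terminal -1; root [5] d6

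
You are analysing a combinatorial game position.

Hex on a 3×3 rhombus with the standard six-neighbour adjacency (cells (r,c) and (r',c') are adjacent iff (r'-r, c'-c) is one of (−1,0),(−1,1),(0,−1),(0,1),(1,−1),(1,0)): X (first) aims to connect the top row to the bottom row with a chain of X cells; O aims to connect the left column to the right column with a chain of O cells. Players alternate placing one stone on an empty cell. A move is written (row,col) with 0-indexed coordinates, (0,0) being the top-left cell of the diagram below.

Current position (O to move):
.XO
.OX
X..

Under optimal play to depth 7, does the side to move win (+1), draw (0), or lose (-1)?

ply 1, O at .XO/.OX/X.. | (0,0)=-1→OXO/.OX/X..; (1,0)=+1→.XO/OOX/X..*; (2,1)=-1→.XO/.OX/XO.; (2,2)=-1→.XO/.OX/X.O
ply 2: .XO/OOX/X.. is terminal -1 (X); from .XO/.OX/X.. depth 7

value(.XO/.OX/X.., O) = +1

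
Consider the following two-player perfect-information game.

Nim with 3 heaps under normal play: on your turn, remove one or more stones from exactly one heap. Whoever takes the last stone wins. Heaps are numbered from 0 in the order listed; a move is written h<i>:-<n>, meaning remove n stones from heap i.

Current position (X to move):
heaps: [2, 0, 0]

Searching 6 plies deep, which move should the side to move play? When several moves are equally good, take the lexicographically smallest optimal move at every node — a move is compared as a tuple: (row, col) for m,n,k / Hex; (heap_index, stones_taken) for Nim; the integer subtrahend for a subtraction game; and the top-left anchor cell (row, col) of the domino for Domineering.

X's best at [(2,0,0)]: h0:-2

[(2,0,0)] X move#1: h0:-1:-1/(1,0,0), h0:-2:+1/(0,0,0)*
[(0,0,0)] end (terminal -1, O#2); searched (2,0,0) to 6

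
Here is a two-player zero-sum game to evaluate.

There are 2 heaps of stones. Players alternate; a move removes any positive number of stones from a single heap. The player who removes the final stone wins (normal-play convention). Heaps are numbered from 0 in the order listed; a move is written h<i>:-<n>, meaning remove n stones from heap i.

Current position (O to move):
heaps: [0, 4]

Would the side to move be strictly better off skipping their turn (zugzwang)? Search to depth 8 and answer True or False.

p1 O@[(0,4)]: h1:-1[(0,3)]-1 h1:-2[(0,2)]-1 h1:-3[(0,1)]-1 h1:-4[(0,0)]+1*
p2 X@[(0,0)] terminal -1; root [(0,4)] d8
if O skipped the turn, X would face:
~ p1 X@[(0,4)]: h1:-1[(0,3)]-1 h1:-2[(0,2)]-1 h1:-3[(0,1)]-1 h1:-4[(0,0)]+1*
~ p2 O@[(0,0)] terminal -1; root [(0,4)] d8
compare (O): move=+1 vs pass=-1

zugzwang((0,4), O) = False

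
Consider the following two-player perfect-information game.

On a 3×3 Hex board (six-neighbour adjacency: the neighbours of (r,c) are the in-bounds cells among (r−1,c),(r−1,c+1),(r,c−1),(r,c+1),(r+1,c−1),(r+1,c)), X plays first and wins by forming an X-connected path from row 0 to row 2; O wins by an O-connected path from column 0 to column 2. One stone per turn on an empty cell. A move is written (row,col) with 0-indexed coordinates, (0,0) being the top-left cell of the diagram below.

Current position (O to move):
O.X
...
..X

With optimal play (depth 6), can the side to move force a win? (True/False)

[O.X/.../..X] O move#1: (0,1):-1/OOX/.../..X*, (1,0):-1/O.X/O../..X, (1,1):-1/O.X/.O./..X, (1,2):-1/O.X/..O/..X, (2,0):-1/O.X/.../O.X, (2,1):-1/O.X/.../.OX
[OOX/.../..X] X move#2: (1,0):+1/OOX/X../..X*, (1,1):+1/OOX/.X./..X, (1,2):+1/OOX/..X/..X, (2,0):+1/OOX/.../X.X, (2,1):+1/OOX/.../.XX
[OOX/X../..X] O move#3: (1,1):-1/OOX/XO./..X*, (1,2):-1/OOX/X.O/..X, (2,0):-1/OOX/X../O.X, (2,1):-1/OOX/X../.OX
[OOX/XO./..X] X move#4: (1,2):+1/OOX/XOX/..X*, (2,0):-1/OOX/XO./X.X, (2,1):-1/OOX/XO./.XX
[OOX/XOX/..X] end (terminal -1, O#5); searched O.X/.../..X to 6

O winning at [O.X/.../..X]: False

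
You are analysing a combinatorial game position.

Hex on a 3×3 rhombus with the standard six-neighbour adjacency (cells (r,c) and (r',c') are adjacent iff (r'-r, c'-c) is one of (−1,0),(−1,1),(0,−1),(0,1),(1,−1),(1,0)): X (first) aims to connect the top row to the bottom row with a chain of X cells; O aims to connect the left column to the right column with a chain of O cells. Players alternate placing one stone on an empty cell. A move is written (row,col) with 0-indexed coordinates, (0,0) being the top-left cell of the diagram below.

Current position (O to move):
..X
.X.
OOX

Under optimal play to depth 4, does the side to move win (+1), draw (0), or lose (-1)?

value(..X/.X./OOX, O) = +1

[..X/.X./OOX] O move#1: (0,0):-1/O.X/.X./OOX, (0,1):-1/.OX/.X./OOX, (1,0):-1/..X/OX./OOX, (1,2):+1/..X/.XO/OOX*
[..X/.XO/OOX] end (terminal -1, X#2); searched ..X/.X./OOX to 4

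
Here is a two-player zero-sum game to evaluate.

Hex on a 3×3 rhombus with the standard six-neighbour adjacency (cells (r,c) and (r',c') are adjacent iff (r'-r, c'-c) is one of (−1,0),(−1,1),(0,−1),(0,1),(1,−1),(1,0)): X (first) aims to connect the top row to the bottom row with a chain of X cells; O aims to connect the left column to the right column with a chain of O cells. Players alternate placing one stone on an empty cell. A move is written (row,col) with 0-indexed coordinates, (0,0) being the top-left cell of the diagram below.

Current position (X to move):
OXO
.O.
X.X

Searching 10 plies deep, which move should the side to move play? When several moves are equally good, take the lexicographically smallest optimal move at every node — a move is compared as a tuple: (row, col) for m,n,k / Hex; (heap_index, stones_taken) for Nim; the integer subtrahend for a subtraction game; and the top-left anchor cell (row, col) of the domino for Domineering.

p1 X@[OXO/.O./X.X]: (1,0)[OXO/XO./X.X]+1* (1,2)[OXO/.OX/X.X]-1 (2,1)[OXO/.O./XXX]-1
p2 O@[OXO/XO./X.X] terminal -1; root [OXO/.O./X.X] d10

X's best at [OXO/.O./X.X]: (1,0)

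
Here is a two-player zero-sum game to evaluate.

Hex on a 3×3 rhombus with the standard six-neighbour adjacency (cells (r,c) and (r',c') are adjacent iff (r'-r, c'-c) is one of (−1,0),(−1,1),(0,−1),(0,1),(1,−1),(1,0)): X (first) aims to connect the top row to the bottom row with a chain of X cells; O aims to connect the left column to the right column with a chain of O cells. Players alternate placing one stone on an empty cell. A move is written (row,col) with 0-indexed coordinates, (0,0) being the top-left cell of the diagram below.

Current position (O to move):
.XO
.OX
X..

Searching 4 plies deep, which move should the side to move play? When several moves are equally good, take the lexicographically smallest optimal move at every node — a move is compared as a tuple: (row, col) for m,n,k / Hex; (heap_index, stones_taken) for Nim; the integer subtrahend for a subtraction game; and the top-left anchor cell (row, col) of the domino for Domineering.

ply 1, O at .XO/.OX/X.. | (0,0)=-1→OXO/.OX/X..; (1,0)=+1→.XO/OOX/X..*; (2,1)=-1→.XO/.OX/XO.; (2,2)=-1→.XO/.OX/X.O
ply 2: .XO/OOX/X.. is terminal -1 (X); from .XO/.OX/X.. depth 4

O's best at [.XO/.OX/X..]: (1,0)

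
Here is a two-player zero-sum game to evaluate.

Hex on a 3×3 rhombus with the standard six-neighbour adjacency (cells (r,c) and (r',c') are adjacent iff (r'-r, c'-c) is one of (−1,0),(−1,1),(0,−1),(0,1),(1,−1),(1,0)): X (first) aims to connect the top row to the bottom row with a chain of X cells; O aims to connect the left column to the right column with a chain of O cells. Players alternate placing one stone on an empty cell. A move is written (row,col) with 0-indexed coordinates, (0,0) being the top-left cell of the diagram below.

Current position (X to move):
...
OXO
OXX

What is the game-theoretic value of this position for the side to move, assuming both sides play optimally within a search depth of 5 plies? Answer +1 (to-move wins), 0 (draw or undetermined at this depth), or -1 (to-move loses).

value(.../OXO/OXX, X) = +1

ply 1, X at .../OXO/OXX | (0,0)=+1→X../OXO/OXX*; (0,1)=+1→.X./OXO/OXX; (0,2)=+1→..X/OXO/OXX
ply 2, O at X../OXO/OXX | (0,1)=-1→XO./OXO/OXX*; (0,2)=-1→X.O/OXO/OXX
ply 3, X at XO./OXO/OXX | (0,2)=+1→XOX/OXO/OXX*
ply 4: XOX/OXO/OXX is terminal -1 (O); from .../OXO/OXX depth 5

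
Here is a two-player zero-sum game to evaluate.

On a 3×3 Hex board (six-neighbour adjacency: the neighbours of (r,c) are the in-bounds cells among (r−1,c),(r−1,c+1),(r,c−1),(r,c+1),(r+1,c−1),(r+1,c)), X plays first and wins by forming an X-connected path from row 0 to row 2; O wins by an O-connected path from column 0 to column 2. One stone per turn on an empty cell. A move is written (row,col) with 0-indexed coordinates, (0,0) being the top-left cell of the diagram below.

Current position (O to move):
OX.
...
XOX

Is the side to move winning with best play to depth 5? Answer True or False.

O winning at [OX./.../XOX]: False

p1 O@[OX./.../XOX]: (0,2)[OXO/.../XOX]-1* (1,0)[OX./O../XOX]-1 (1,1)[OX./.O./XOX]-1 (1,2)[OX./..O/XOX]-1
p2 X@[OXO/.../XOX]: (1,0)[OXO/X../XOX]+1* (1,1)[OXO/.X./XOX]+1 (1,2)[OXO/..X/XOX]+1
p3 O@[OXO/X../XOX] terminal -1; root [OX./.../XOX] d5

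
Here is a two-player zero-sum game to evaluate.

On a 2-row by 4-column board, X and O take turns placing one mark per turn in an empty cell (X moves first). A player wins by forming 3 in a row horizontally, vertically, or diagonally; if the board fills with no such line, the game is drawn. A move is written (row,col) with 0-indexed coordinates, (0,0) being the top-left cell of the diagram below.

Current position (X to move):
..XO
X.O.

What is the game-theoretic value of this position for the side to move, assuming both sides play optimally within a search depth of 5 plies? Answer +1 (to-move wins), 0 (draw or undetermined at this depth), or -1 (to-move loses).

value(..XO/X.O., X) = 0

ply 1, X at ..XO/X.O. | (0,0)=+0→X.XO/X.O.*; (0,1)=+0→.XXO/X.O.; (1,1)=+0→..XO/XXO.; (1,3)=+0→..XO/X.OX
ply 2, O at X.XO/X.O. | (0,1)=+0→XOXO/X.O.*; (1,1)=-1→X.XO/XOO.; (1,3)=-1→X.XO/X.OO
ply 3, X at XOXO/X.O. | (1,1)=+0→XOXO/XXO.*; (1,3)=+0→XOXO/X.OX
ply 4, O at XOXO/XXO. | (1,3)=+0→XOXO/XXOO*
ply 5: XOXO/XXOO is terminal +0 (X); from ..XO/X.O. depth 5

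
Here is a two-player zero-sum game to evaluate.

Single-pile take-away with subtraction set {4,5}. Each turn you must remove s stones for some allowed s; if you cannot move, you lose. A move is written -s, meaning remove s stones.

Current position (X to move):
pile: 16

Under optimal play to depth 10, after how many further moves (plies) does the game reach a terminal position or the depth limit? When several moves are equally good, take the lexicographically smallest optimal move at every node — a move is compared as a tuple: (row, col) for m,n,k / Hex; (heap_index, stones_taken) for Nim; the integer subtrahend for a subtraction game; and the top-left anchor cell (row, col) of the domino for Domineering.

PV length from [16]: 3 plies

p1 X@[16]: -4[12]+1* -5[11]+1
p2 O@[12]: -4[8]-1* -5[7]-1
p3 X@[8]: -4[4]-1 -5[3]+1*
p4 O@[3] terminal -1; root [16] d10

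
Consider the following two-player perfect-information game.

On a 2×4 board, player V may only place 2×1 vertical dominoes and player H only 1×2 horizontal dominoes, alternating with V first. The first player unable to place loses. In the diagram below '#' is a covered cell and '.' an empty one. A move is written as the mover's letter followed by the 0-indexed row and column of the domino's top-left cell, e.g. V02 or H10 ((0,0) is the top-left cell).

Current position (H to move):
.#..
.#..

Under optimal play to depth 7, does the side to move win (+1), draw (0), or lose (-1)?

ply 1, H at .#../.#.. | H02=+1→.###/.#..*; H12=+1→.#../.###
ply 2, V at .###/.#.. | V00=-1→####/##..*
ply 3, H at ####/##.. | H12=+1→####/####*
ply 4: ####/#### is terminal -1 (V); from .#../.#.. depth 7

value(.#../.#.., H) = +1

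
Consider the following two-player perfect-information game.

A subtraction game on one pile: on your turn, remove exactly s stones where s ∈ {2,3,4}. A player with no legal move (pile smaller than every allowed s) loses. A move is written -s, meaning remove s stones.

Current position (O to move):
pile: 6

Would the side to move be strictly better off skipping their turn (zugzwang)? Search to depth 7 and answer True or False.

zugzwang(6, O) = True

p1 O@[6]: -2[4]-1* -3[3]-1 -4[2]-1
p2 X@[4]: -2[2]-1 -3[1]+1* -4[0]+1
p3 O@[1] terminal -1; root [6] d7
pass branch (X moves first from the same position):
  | p1 X@[6]: -2[4]-1* -3[3]-1 -4[2]-1
  | p2 O@[4]: -2[2]-1 -3[1]+1* -4[0]+1
  | p3 X@[1] terminal -1; root [6] d7
O moving scores -1; O passing scores +1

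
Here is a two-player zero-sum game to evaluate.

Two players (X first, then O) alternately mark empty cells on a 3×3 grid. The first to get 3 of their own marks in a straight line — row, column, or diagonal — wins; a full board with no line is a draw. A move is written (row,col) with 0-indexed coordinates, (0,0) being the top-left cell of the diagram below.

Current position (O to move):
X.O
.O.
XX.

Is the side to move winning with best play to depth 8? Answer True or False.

ply 1, O at X.O/.O./XX. | (0,1)=-1→XOO/.O./XX.*; (1,0)=-1→X.O/OO./XX.; (1,2)=-1→X.O/.OO/XX.; (2,2)=-1→X.O/.O./XXO
ply 2, X at XOO/.O./XX. | (1,0)=+1→XOO/XO./XX.*; (1,2)=+1→XOO/.OX/XX.; (2,2)=+1→XOO/.O./XXX
ply 3: XOO/XO./XX. is terminal -1 (O); from X.O/.O./XX. depth 8

O winning at [X.O/.O./XX.]: False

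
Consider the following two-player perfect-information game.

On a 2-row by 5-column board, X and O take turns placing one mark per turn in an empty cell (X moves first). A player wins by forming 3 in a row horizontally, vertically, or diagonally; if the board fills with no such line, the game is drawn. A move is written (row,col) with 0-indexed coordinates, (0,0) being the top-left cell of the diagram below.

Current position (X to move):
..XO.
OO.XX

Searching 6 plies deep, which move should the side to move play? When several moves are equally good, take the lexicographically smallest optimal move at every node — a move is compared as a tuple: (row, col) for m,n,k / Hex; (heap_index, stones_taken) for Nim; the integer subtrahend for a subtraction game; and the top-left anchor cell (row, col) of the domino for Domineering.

X's best at [..XO./OO.XX]: (1,2)

ply 1, X at ..XO./OO.XX | (0,0)=-1→X.XO./OO.XX; (0,1)=-1→.XXO./OO.XX; (0,4)=-1→..XOX/OO.XX; (1,2)=+1→..XO./OOXXX*
ply 2: ..XO./OOXXX is terminal -1 (O); from ..XO./OO.XX depth 6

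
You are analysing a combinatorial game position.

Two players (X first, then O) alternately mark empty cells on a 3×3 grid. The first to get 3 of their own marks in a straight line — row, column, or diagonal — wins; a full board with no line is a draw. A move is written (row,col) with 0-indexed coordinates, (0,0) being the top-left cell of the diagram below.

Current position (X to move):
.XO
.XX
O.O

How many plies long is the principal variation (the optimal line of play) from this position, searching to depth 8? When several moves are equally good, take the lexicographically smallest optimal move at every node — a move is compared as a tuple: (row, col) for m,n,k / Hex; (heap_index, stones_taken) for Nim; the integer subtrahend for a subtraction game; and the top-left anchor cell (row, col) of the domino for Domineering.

p1 X@[.XO/.XX/O.O]: (0,0)[XXO/.XX/O.O]-1 (1,0)[.XO/XXX/O.O]+1* (2,1)[.XO/.XX/OXO]+1
p2 O@[.XO/XXX/O.O] terminal -1; root [.XO/.XX/O.O] d8

PV length from [.XO/.XX/O.O]: 1 ply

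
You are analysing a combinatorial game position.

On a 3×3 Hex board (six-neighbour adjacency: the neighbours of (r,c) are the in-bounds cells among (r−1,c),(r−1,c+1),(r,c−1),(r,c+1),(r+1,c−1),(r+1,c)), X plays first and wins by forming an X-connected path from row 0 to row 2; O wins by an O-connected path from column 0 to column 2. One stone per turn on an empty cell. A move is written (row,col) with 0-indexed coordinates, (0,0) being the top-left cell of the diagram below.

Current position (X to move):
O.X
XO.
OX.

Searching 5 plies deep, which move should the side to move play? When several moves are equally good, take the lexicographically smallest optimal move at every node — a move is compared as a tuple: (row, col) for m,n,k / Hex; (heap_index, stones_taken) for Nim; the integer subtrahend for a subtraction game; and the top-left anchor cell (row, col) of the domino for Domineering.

X's best at [O.X/XO./OX.]: (1,2)

[O.X/XO./OX.] X move#1: (0,1):-1/OXX/XO./OX., (1,2):+1/O.X/XOX/OX.*, (2,2):-1/O.X/XO./OXX
[O.X/XOX/OX.] end (terminal -1, O#2); searched O.X/XO./OX. to 5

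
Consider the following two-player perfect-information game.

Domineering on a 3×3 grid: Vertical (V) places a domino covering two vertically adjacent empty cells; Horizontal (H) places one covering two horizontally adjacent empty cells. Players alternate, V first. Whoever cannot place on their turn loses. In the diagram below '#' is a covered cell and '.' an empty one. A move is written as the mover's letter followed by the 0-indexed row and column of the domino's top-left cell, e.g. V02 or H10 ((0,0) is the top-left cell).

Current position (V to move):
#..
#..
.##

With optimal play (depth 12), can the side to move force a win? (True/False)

ply 1, V at #../#../.## | V01=+1→##./##./.##*; V02=+1→#.#/#.#/.##
ply 2: ##./##./.## is terminal -1 (H); from #../#../.## depth 12

V winning at [#../#../.##]: True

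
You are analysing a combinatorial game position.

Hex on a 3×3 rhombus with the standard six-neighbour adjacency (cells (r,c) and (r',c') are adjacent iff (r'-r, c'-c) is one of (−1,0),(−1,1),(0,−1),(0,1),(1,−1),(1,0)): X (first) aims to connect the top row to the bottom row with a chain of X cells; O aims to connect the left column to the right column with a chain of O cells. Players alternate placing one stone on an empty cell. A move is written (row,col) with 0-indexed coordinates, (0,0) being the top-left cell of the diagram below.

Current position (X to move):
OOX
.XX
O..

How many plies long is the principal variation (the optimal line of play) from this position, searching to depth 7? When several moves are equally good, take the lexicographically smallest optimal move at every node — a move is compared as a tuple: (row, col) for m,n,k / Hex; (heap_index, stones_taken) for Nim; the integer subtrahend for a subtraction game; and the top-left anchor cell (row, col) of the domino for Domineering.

PV length from [OOX/.XX/O..]: 3 plies

[OOX/.XX/O..] X move#1: (1,0):+1/OOX/XXX/O..*, (2,1):+1/OOX/.XX/OX., (2,2):+1/OOX/.XX/O.X
[OOX/XXX/O..] O move#2: (2,1):-1/OOX/XXX/OO.*, (2,2):-1/OOX/XXX/O.O
[OOX/XXX/OO.] X move#3: (2,2):+1/OOX/XXX/OOX*
[OOX/XXX/OOX] end (terminal -1, O#4); searched OOX/.XX/O.. to 7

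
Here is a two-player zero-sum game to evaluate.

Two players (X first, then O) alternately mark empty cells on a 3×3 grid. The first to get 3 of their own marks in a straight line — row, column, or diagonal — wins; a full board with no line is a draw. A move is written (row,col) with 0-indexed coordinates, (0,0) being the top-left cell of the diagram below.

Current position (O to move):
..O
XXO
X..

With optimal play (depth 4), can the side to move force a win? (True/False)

O winning at [..O/XXO/X..]: True

ply 1, O at ..O/XXO/X.. | (0,0)=+1→O.O/XXO/X..*; (0,1)=-1→.OO/XXO/X..; (2,1)=-1→..O/XXO/XO.; (2,2)=+1→..O/XXO/X.O
ply 2, X at O.O/XXO/X.. | (0,1)=-1→OXO/XXO/X..*; (2,1)=-1→O.O/XXO/XX.; (2,2)=-1→O.O/XXO/X.X
ply 3, O at OXO/XXO/X.. | (2,1)=+0→OXO/XXO/XO.; (2,2)=+1→OXO/XXO/X.O*
ply 4: OXO/XXO/X.O is terminal -1 (X); from ..O/XXO/X.. depth 4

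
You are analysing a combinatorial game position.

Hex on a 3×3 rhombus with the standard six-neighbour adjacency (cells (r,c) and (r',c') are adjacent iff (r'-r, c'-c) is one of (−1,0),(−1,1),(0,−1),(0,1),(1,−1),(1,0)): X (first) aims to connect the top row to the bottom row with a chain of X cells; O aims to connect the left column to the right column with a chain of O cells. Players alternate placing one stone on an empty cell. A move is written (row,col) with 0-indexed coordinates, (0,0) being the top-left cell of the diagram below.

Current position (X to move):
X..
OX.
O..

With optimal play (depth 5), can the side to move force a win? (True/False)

X winning at [X../OX./O..]: True

[X../OX./O..] X move#1: (0,1):-1/XX./OX./O.., (0,2):-1/X.X/OX./O.., (1,2):+1/X../OXX/O..*, (2,1):+1/X../OX./OX., (2,2):+1/X../OX./O.X
[X../OXX/O..] O move#2: (0,1):-1/XO./OXX/O..*, (0,2):-1/X.O/OXX/O.., (2,1):-1/X../OXX/OO., (2,2):-1/X../OXX/O.O
[XO./OXX/O..] X move#3: (0,2):+1/XOX/OXX/O..*, (2,1):-1/XO./OXX/OX., (2,2):-1/XO./OXX/O.X
[XOX/OXX/O..] O move#4: (2,1):-1/XOX/OXX/OO.*, (2,2):-1/XOX/OXX/O.O
[XOX/OXX/OO.] X move#5: (2,2):+1/XOX/OXX/OOX*
[XOX/OXX/OOX] end (terminal -1, O#6); searched X../OX./O.. to 5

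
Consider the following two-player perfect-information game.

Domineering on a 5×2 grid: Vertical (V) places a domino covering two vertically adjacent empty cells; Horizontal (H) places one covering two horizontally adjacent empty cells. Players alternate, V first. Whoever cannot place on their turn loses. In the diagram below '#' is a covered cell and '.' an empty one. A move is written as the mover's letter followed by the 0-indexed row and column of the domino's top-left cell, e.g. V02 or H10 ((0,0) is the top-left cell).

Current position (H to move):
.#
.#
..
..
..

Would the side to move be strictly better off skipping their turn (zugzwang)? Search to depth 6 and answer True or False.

zugzwang(.#/.#/../../.., H) = False

p1 H@[.#/.#/../../..]: H20[.#/.#/##/../..]-1 H30[.#/.#/../##/..]+1* H40[.#/.#/../../##]-1
p2 V@[.#/.#/../##/..]: V00[##/##/../##/..]-1* V10[.#/##/#./##/..]-1
p3 H@[##/##/../##/..]: H20[##/##/##/##/..]+1* H40[##/##/../##/##]+1
p4 V@[##/##/##/##/..] terminal -1; root [.#/.#/../../..] d6
suppose H passes — search the same position with V to move:
pass> p1 V@[.#/.#/../../..]: V00[##/##/../../..]-1 V10[.#/##/#./../..]-1 V20[.#/.#/#./#./..]+1* V21[.#/.#/.#/.#/..]+1 V30[.#/.#/../#./#.]+1 V31[.#/.#/../.#/.#]+1
pass> p2 H@[.#/.#/#./#./..]: H40[.#/.#/#./#./##]-1*
pass> p3 V@[.#/.#/#./#./##]: V00[##/##/#./#./##]+1* V21[.#/.#/##/##/##]+1
pass> p4 H@[##/##/#./#./##] terminal -1; root [.#/.#/../../..] d6
for H: play +1, pass -1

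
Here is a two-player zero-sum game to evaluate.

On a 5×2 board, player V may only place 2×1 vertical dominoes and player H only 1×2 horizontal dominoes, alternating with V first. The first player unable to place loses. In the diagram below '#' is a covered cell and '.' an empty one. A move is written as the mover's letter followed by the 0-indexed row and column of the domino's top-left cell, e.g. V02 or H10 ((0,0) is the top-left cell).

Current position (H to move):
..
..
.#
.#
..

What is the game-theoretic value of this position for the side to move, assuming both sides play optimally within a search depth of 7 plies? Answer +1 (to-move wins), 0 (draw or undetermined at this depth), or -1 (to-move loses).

[../../.#/.#/..] H move#1: H00:+1/##/../.#/.#/..*, H10:+1/../##/.#/.#/.., H40:-1/../../.#/.#/##
[##/../.#/.#/..] V move#2: V10:-1/##/#./##/.#/..*, V20:-1/##/../##/##/.., V30:-1/##/../.#/##/#.
[##/#./##/.#/..] H move#3: H40:+1/##/#./##/.#/##*
[##/#./##/.#/##] end (terminal -1, V#4); searched ../../.#/.#/.. to 7

value(../../.#/.#/.., H) = +1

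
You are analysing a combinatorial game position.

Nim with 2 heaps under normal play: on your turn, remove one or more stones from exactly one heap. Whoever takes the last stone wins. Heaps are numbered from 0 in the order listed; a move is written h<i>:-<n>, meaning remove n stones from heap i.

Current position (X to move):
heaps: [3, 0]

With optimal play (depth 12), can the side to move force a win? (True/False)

ply 1, X at (3,0) | h0:-1=-1→(2,0); h0:-2=-1→(1,0); h0:-3=+1→(0,0)*
ply 2: (0,0) is terminal -1 (O); from (3,0) depth 12

X winning at [(3,0)]: True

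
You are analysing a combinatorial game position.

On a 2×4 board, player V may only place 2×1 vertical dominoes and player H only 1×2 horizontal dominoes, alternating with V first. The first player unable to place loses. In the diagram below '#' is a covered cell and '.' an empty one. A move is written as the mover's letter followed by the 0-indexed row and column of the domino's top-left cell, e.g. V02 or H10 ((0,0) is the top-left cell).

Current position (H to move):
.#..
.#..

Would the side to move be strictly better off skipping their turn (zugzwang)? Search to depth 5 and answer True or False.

zugzwang(.#../.#.., H) = False

ply 1, H at .#../.#.. | H02=+1→.###/.#..*; H12=+1→.#../.###
ply 2, V at .###/.#.. | V00=-1→####/##..*
ply 3, H at ####/##.. | H12=+1→####/####*
ply 4: ####/#### is terminal -1 (V); from .#../.#.. depth 5
pass branch (V moves first from the same position):
  | ply 1, V at .#../.#.. | V00=-1→##../##..; V02=+1→.##./.##.*; V03=+1→.#.#/.#.#
  | ply 2: .##./.##. is terminal -1 (H); from .#../.#.. depth 5
H moving scores +1; H passing scores -1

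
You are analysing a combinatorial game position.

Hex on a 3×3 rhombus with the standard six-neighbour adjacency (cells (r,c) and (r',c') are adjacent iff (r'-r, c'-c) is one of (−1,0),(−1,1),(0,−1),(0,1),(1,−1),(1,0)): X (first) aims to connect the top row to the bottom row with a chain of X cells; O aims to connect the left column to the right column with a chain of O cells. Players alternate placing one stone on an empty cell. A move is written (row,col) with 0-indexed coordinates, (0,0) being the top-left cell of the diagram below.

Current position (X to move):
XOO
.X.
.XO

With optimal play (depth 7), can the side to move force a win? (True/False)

ply 1, X at XOO/.X./.XO | (1,0)=+1→XOO/XX./.XO*; (1,2)=-1→XOO/.XX/.XO; (2,0)=-1→XOO/.X./XXO
ply 2: XOO/XX./.XO is terminal -1 (O); from XOO/.X./.XO depth 7

X winning at [XOO/.X./.XO]: True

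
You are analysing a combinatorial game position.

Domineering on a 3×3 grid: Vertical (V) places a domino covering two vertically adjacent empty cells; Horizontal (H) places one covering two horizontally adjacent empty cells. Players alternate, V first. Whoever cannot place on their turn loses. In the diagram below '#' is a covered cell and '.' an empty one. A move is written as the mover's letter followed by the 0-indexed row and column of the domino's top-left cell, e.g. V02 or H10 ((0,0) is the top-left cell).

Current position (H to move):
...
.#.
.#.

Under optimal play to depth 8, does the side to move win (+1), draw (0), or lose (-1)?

value(.../.#./.#., H) = -1

p1 H@[.../.#./.#.]: H00[##./.#./.#.]-1* H01[.##/.#./.#.]-1
p2 V@[##./.#./.#.]: V02[###/.##/.#.]+1* V10[##./##./##.]+1 V12[##./.##/.##]+1
p3 H@[###/.##/.#.] terminal -1; root [.../.#./.#.] d8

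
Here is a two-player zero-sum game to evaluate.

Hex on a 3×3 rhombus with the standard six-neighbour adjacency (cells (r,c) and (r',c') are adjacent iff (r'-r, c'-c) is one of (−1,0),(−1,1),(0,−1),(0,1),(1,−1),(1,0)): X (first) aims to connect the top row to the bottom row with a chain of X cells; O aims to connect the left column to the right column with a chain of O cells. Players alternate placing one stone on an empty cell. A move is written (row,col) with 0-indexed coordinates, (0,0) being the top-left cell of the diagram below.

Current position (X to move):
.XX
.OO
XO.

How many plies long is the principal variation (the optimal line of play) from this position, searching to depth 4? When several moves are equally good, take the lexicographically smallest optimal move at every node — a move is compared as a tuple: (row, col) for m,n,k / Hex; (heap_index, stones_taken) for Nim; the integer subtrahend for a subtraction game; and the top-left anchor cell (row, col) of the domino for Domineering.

ply 1, X at .XX/.OO/XO. | (0,0)=-1→XXX/.OO/XO.; (1,0)=+1→.XX/XOO/XO.*; (2,2)=-1→.XX/.OO/XOX
ply 2: .XX/XOO/XO. is terminal -1 (O); from .XX/.OO/XO. depth 4

PV length from [.XX/.OO/XO.]: 1 ply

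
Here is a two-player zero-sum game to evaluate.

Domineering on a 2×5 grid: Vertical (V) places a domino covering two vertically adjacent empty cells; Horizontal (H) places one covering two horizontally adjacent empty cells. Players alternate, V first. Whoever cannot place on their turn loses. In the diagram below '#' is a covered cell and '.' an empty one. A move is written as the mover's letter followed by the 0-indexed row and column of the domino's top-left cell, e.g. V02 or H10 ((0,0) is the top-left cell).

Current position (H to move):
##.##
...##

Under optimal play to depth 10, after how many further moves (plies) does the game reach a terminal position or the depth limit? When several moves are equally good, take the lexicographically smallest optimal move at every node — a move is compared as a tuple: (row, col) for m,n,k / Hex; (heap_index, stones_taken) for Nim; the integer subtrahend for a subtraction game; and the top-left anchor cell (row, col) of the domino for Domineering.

p1 H@[##.##/...##]: H10[##.##/##.##]-1 H11[##.##/.####]+1*
p2 V@[##.##/.####] terminal -1; root [##.##/...##] d10

PV length from [##.##/...##]: 1 ply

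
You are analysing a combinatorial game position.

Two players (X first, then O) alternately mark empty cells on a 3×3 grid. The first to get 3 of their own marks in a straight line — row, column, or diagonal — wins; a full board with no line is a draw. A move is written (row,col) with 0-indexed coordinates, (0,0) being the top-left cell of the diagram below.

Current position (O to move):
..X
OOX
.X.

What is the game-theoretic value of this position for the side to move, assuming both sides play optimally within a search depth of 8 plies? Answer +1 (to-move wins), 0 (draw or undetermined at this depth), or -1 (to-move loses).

p1 O@[..X/OOX/.X.]: (0,0)[O.X/OOX/.X.]-1 (0,1)[.OX/OOX/.X.]-1 (2,0)[..X/OOX/OX.]-1 (2,2)[..X/OOX/.XO]+0*
p2 X@[..X/OOX/.XO]: (0,0)[X.X/OOX/.XO]+0* (0,1)[.XX/OOX/.XO]-1 (2,0)[..X/OOX/XXO]-1
p3 O@[X.X/OOX/.XO]: (0,1)[XOX/OOX/.XO]+0* (2,0)[X.X/OOX/OXO]-1
p4 X@[XOX/OOX/.XO]: (2,0)[XOX/OOX/XXO]+0*
p5 O@[XOX/OOX/XXO] terminal +0; root [..X/OOX/.X.] d8

value(..X/OOX/.X., O) = 0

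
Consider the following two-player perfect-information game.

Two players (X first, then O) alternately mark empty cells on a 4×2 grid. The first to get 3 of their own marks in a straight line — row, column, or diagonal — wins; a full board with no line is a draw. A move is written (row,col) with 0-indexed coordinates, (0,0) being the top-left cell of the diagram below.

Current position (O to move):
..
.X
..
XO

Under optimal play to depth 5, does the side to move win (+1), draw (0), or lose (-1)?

value(../.X/../XO, O) = 0

ply 1, O at ../.X/../XO | (0,0)=+0→O./.X/../XO*; (0,1)=+0→.O/.X/../XO; (1,0)=+0→../OX/../XO; (2,0)=+0→../.X/O./XO; (2,1)=+0→../.X/.O/XO
ply 2, X at O./.X/../XO | (0,1)=+0→OX/.X/../XO*; (1,0)=+0→O./XX/../XO; (2,0)=+0→O./.X/X./XO; (2,1)=+0→O./.X/.X/XO
ply 3, O at OX/.X/../XO | (1,0)=-1→OX/OX/../XO; (2,0)=-1→OX/.X/O./XO; (2,1)=+0→OX/.X/.O/XO*
ply 4, X at OX/.X/.O/XO | (1,0)=+0→OX/XX/.O/XO*; (2,0)=+0→OX/.X/XO/XO
ply 5, O at OX/XX/.O/XO | (2,0)=+0→OX/XX/OO/XO*
ply 6: OX/XX/OO/XO is terminal +0 (X); from ../.X/../XO depth 5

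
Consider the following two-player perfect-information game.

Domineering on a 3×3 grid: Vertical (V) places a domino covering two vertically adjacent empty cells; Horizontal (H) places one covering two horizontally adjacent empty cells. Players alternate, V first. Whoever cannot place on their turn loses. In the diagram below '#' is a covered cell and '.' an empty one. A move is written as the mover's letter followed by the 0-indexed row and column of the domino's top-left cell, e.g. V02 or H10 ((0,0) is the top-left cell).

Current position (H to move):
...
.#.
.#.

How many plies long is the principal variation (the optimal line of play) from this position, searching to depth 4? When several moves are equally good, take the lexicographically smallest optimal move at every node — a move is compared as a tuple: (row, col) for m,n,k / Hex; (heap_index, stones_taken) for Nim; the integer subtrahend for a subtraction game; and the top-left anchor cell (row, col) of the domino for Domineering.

p1 H@[.../.#./.#.]: H00[##./.#./.#.]-1* H01[.##/.#./.#.]-1
p2 V@[##./.#./.#.]: V02[###/.##/.#.]+1* V10[##./##./##.]+1 V12[##./.##/.##]+1
p3 H@[###/.##/.#.] terminal -1; root [.../.#./.#.] d4

PV length from [.../.#./.#.]: 2 plies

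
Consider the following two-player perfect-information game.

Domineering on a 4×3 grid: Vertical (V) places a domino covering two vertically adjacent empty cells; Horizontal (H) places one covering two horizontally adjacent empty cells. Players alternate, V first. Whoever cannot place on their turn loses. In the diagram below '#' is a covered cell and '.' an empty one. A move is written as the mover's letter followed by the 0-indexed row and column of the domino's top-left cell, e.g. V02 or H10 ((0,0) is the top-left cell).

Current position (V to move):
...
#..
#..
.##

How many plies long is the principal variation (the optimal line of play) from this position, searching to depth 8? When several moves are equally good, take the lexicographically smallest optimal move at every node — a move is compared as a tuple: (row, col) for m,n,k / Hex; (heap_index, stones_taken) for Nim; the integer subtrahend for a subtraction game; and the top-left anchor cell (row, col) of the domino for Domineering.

p1 V@[.../#../#../.##]: V01[.#./##./#../.##]+1* V02[..#/#.#/#../.##]+1 V11[.../##./##./.##]+1 V12[.../#.#/#.#/.##]+1
p2 H@[.#./##./#../.##]: H21[.#./##./###/.##]-1*
p3 V@[.#./##./###/.##]: V02[.##/###/###/.##]+1*
p4 H@[.##/###/###/.##] terminal -1; root [.../#../#../.##] d8

PV length from [.../#../#../.##]: 3 plies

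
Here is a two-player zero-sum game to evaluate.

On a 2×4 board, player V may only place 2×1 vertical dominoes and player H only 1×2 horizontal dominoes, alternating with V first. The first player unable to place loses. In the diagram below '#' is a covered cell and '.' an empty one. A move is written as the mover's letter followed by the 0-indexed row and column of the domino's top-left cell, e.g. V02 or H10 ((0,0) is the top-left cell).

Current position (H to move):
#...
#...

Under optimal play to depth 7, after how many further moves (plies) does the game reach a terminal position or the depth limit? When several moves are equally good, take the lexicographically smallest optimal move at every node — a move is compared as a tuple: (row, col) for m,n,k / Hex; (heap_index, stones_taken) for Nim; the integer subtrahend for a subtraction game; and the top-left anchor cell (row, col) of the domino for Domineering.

ply 1, H at #.../#... | H01=+1→###./#...*; H02=+1→#.##/#...; H11=+1→#.../###.; H12=+1→#.../#.##
ply 2, V at ###./#... | V03=-1→####/#..#*
ply 3, H at ####/#..# | H11=+1→####/####*
ply 4: ####/#### is terminal -1 (V); from #.../#... depth 7

PV length from [#.../#...]: 3 plies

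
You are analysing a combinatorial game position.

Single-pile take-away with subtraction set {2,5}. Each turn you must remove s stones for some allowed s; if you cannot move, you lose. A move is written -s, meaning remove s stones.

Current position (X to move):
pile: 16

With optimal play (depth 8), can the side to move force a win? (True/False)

ply 1, X at 16 | -2=+1→14*; -5=+1→11
ply 2, O at 14 | -2=-1→12*; -5=-1→9
ply 3, X at 12 | -2=-1→10; -5=+1→7*
ply 4, O at 7 | -2=-1→5*; -5=-1→2
ply 5, X at 5 | -2=-1→3; -5=+1→0*
ply 6: 0 is terminal -1 (O); from 16 depth 8

X winning at [16]: True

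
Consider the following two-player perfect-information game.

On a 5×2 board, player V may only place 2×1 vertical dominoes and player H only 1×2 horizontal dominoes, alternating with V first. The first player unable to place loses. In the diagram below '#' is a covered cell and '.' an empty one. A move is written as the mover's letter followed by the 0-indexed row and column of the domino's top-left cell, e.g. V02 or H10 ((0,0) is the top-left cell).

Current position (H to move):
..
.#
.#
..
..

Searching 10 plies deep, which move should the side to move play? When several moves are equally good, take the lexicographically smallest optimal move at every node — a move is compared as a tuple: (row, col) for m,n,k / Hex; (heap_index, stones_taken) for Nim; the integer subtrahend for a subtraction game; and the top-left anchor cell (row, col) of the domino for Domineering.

H's best at [../.#/.#/../..]: H30

[../.#/.#/../..] H move#1: H00:-1/##/.#/.#/../.., H30:+1/../.#/.#/##/..*, H40:+1/../.#/.#/../##
[../.#/.#/##/..] V move#2: V00:-1/#./##/.#/##/..*, V10:-1/../##/##/##/..
[#./##/.#/##/..] H move#3: H40:+1/#./##/.#/##/##*
[#./##/.#/##/##] end (terminal -1, V#4); searched ../.#/.#/../.. to 10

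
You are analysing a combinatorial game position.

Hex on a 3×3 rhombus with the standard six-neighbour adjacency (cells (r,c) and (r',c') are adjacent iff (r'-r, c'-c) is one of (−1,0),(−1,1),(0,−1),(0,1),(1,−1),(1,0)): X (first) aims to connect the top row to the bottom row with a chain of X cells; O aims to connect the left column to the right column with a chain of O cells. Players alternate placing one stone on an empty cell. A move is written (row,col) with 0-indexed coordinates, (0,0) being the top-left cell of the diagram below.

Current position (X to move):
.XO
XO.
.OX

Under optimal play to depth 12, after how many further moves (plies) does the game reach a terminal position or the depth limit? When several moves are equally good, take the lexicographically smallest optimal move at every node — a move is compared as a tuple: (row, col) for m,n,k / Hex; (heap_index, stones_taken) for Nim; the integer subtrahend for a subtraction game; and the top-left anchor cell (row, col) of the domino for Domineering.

PV length from [.XO/XO./.OX]: 1 ply

ply 1, X at .XO/XO./.OX | (0,0)=-1→XXO/XO./.OX; (1,2)=-1→.XO/XOX/.OX; (2,0)=+1→.XO/XO./XOX*
ply 2: .XO/XO./XOX is terminal -1 (O); from .XO/XO./.OX depth 12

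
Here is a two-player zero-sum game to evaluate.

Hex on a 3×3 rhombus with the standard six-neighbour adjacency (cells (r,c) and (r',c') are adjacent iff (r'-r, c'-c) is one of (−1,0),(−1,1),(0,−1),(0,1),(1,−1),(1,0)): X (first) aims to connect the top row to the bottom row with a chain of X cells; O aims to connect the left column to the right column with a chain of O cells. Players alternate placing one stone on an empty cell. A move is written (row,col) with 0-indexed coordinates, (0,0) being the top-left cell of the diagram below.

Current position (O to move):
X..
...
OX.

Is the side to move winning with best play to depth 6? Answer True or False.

O winning at [X../.../OX.]: True

ply 1, O at X../.../OX. | (0,1)=-1→XO./.../OX.; (0,2)=-1→X.O/.../OX.; (1,0)=-1→X../O../OX.; (1,1)=+1→X../.O./OX.*; (1,2)=-1→X../..O/OX.; (2,2)=-1→X../.../OXO
ply 2, X at X../.O./OX. | (0,1)=-1→XX./.O./OX.*; (0,2)=-1→X.X/.O./OX.; (1,0)=-1→X../XO./OX.; (1,2)=-1→X../.OX/OX.; (2,2)=-1→X../.O./OXX
ply 3, O at XX./.O./OX. | (0,2)=+1→XXO/.O./OX.*; (1,0)=+1→XX./OO./OX.; (1,2)=+1→XX./.OO/OX.; (2,2)=+1→XX./.O./OXO
ply 4: XXO/.O./OX. is terminal -1 (X); from X../.../OX. depth 6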